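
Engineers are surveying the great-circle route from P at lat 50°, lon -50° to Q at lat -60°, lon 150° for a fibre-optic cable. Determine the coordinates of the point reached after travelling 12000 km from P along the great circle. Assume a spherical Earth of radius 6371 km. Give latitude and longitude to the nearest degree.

Write both endpoints as unit vectors p₁, p₂ with components (cos φ cos λ, cos φ sin λ, sin φ).
The central angle between the endpoints is δ = arccos(p₁·p₂) ≈ 2.878 rad (164.9°). The total great-circle distance is δ·R ≈ 2.878 × 6371 ≈ 18335 km, so the target fraction is f = 12000/18335 ≈ 0.654.
Interpolate at f ≈ 0.654 with slerp weights a = sin((1−f)δ)/sin δ ≈ 3.216, b = sin(fδ)/sin δ ≈ 3.650.
p = a·p₁ + b·p₂ ≈ (-0.252, -0.671, -0.697); φ = arcsin(p_z) ≈ -44.21°, λ = atan2(p_y, p_x) ≈ -110.56°.

≈ lat -44°, lon -111°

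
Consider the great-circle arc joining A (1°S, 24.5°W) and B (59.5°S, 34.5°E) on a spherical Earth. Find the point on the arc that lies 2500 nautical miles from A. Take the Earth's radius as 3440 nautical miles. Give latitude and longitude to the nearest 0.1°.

Write both endpoints as unit vectors p₁, p₂ with components (cos φ cos λ, cos φ sin λ, sin φ).
The central angle between the endpoints is δ = arccos(p₁·p₂) ≈ 1.291 rad (74.0°). The total great-circle distance is δ·R ≈ 1.291 × 3440 ≈ 4440 nmi, so the target fraction is f = 2500/4440 ≈ 0.563.
Interpolate at f ≈ 0.563 with slerp weights a = sin((1−f)δ)/sin δ ≈ 0.556, b = sin(fδ)/sin δ ≈ 0.691.
p = a·p₁ + b·p₂ ≈ (0.795, -0.032, -0.605); φ = arcsin(p_z) ≈ -37.26°, λ = atan2(p_y, p_x) ≈ -2.30°.

≈ (37.3°S, 2.3°W)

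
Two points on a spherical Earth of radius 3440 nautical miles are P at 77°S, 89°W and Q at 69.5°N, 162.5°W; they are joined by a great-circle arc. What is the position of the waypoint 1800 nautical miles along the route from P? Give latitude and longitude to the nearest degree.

≈ 50°S, 124°W

Write both endpoints as unit vectors p₁, p₂ with components (cos φ cos λ, cos φ sin λ, sin φ).
The central angle between the endpoints is δ = arccos(p₁·p₂) ≈ 2.669 rad (152.9°). The total great-circle distance is δ·R ≈ 2.669 × 3440 ≈ 9181 nmi, so the target fraction is f = 1800/9181 ≈ 0.196.
Interpolate at f ≈ 0.196 with slerp weights a = sin((1−f)δ)/sin δ ≈ 1.843, b = sin(fδ)/sin δ ≈ 1.097.
p = a·p₁ + b·p₂ ≈ (-0.359, -0.530, -0.768); φ = arcsin(p_z) ≈ -50.18°, λ = atan2(p_y, p_x) ≈ -124.13°.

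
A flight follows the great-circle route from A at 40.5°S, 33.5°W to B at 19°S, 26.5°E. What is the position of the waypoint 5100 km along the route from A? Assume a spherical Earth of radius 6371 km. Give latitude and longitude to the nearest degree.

≈ 24°S, 18°E

Write both endpoints as unit vectors p₁, p₂ with components (cos φ cos λ, cos φ sin λ, sin φ).
The central angle between the endpoints is δ = arccos(p₁·p₂) ≈ 0.963 rad (55.2°). The total great-circle distance is δ·R ≈ 0.963 × 6371 ≈ 6136 km, so the target fraction is f = 5100/6136 ≈ 0.831.
Interpolate at f ≈ 0.831 with slerp weights a = sin((1−f)δ)/sin δ ≈ 0.197, b = sin(fδ)/sin δ ≈ 0.874.
p = a·p₁ + b·p₂ ≈ (0.865, 0.286, -0.413); φ = arcsin(p_z) ≈ -24.38°, λ = atan2(p_y, p_x) ≈ 18.30°.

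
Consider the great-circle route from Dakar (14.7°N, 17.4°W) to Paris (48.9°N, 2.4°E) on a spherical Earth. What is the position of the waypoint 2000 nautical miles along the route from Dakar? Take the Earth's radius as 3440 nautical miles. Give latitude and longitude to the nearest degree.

The haversine formula gives a central angle δ ≈ 0.661 rad (37.9°) between the endpoints. The total great-circle distance is δ·R ≈ 0.661 × 3440 ≈ 2273 nmi, so the target fraction is f = 2000/2273 ≈ 0.880.
Interpolate at f ≈ 0.880 with slerp weights a = sin((1−f)δ)/sin δ ≈ 0.129, b = sin(fδ)/sin δ ≈ 0.895.
p = a·p₁ + b·p₂ ≈ (0.707, -0.013, 0.707); φ = arcsin(p_z) ≈ 45.00°, λ = atan2(p_y, p_x) ≈ -1.03°.

≈ 45°N, 1°W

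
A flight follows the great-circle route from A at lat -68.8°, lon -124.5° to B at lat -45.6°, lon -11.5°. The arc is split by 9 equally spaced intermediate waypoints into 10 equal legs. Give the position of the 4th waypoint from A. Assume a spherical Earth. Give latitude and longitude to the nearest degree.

≈ lat -72°, lon -56°

From cos δ = sin φ₁ sin φ₂ + cos φ₁ cos φ₂ cos Δλ, the central angle is δ ≈ 0.968 rad (55.4°).
Interpolate at f = 4/10 with slerp weights a = sin((1−f)δ)/sin δ ≈ 0.666, b = sin(fδ)/sin δ ≈ 0.458.
p = a·p₁ + b·p₂ ≈ (0.178, -0.262, -0.948); φ = arcsin(p_z) ≈ -71.52°, λ = atan2(p_y, p_x) ≈ -55.88°.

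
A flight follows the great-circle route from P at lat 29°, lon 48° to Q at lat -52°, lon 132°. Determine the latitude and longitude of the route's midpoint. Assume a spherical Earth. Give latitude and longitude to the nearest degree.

Write both endpoints as unit vectors p₁, p₂ with components (cos φ cos λ, cos φ sin λ, sin φ).
The central angle between the endpoints is δ = arccos(p₁·p₂) ≈ 1.903 rad (109.0°).
Interpolate at f = 1/2 with slerp weights a = sin((1−f)δ)/sin δ ≈ 0.861, b = sin(fδ)/sin δ ≈ 0.861.
p = a·p₁ + b·p₂ ≈ (0.149, 0.954, -0.261); φ = arcsin(p_z) ≈ -15.14°, λ = atan2(p_y, p_x) ≈ 81.11°.

≈ lat -15°, lon 81°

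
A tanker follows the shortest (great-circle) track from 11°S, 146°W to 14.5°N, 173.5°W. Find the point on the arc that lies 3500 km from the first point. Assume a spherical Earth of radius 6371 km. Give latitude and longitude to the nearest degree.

Convert each endpoint to a unit vector on the sphere (x = cos φ cos λ, y = cos φ sin λ, z = sin φ).
The central angle between the endpoints is δ = arccos(p₁·p₂) ≈ 0.651 rad (37.3°). The total great-circle distance is δ·R ≈ 0.651 × 6371 ≈ 4150 km, so the target fraction is f = 3500/4150 ≈ 0.843.
Interpolate at f ≈ 0.843 with slerp weights a = sin((1−f)δ)/sin δ ≈ 0.168, b = sin(fδ)/sin δ ≈ 0.861.
p = a·p₁ + b·p₂ ≈ (-0.965, -0.187, 0.184); φ = arcsin(p_z) ≈ 10.58°, λ = atan2(p_y, p_x) ≈ -169.06°.

≈ 11°N, 169°W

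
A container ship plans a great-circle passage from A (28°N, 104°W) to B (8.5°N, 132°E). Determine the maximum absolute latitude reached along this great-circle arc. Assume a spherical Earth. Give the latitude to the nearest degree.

≈ 37°N

The great circle lies in the plane with unit normal n̂ = (p₁ × p₂)/|p₁ × p₂|.
Here n̂_z ≈ -0.797; the vertex latitude is φ_max = arccos|n̂_z| ≈ 37.1°.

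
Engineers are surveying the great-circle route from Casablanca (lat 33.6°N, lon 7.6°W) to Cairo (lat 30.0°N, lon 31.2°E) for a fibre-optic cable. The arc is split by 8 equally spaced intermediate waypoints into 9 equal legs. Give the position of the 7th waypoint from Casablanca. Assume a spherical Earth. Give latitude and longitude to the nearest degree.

The haversine formula gives a central angle δ ≈ 0.576 rad (33.0°) between the endpoints.
Interpolate at f = 7/9 with slerp weights a = sin((1−f)δ)/sin δ ≈ 0.234, b = sin(fδ)/sin δ ≈ 0.795.
p = a·p₁ + b·p₂ ≈ (0.783, 0.331, 0.527); φ = arcsin(p_z) ≈ 31.82°, λ = atan2(p_y, p_x) ≈ 22.92°.

≈ lat 32°N, lon 23°E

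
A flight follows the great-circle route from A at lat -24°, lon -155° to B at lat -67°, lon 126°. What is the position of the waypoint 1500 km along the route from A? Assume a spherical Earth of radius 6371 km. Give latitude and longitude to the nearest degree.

≈ lat -36°, lon -162°

Write both endpoints as unit vectors p₁, p₂ with components (cos φ cos λ, cos φ sin λ, sin φ).
The central angle between the endpoints is δ = arccos(p₁·p₂) ≈ 1.112 rad (63.7°). The total great-circle distance is δ·R ≈ 1.112 × 6371 ≈ 7087 km, so the target fraction is f = 1500/7087 ≈ 0.212.
Interpolate at f ≈ 0.212 with slerp weights a = sin((1−f)δ)/sin δ ≈ 0.857, b = sin(fδ)/sin δ ≈ 0.260.
p = a·p₁ + b·p₂ ≈ (-0.770, -0.249, -0.588); φ = arcsin(p_z) ≈ -36.03°, λ = atan2(p_y, p_x) ≈ -162.09°.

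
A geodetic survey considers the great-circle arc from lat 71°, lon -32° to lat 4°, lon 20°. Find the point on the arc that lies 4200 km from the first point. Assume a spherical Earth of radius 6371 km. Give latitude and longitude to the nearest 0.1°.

Write both endpoints as unit vectors p₁, p₂ with components (cos φ cos λ, cos φ sin λ, sin φ).
The central angle between the endpoints is δ = arccos(p₁·p₂) ≈ 1.302 rad (74.6°). The total great-circle distance is δ·R ≈ 1.302 × 6371 ≈ 8293 km, so the target fraction is f = 4200/8293 ≈ 0.506.
Interpolate at f ≈ 0.506 with slerp weights a = sin((1−f)δ)/sin δ ≈ 0.622, b = sin(fδ)/sin δ ≈ 0.635.
p = a·p₁ + b·p₂ ≈ (0.767, 0.110, 0.632); φ = arcsin(p_z) ≈ 39.20°, λ = atan2(p_y, p_x) ≈ 8.13°.

≈ lat 39.2°, lon 8.1°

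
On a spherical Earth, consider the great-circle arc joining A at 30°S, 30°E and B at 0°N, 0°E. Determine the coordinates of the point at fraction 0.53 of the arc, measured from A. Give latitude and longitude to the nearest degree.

≈ 15°S, 13°E

Convert each endpoint to a unit vector on the sphere (x = cos φ cos λ, y = cos φ sin λ, z = sin φ).
The central angle between the endpoints is δ = arccos(p₁·p₂) ≈ 0.723 rad (41.4°).
Interpolate at f = 0.53 with slerp weights a = sin((1−f)δ)/sin δ ≈ 0.504, b = sin(fδ)/sin δ ≈ 0.565.
p = a·p₁ + b·p₂ ≈ (0.943, 0.218, -0.252); φ = arcsin(p_z) ≈ -14.59°, λ = atan2(p_y, p_x) ≈ 13.03°.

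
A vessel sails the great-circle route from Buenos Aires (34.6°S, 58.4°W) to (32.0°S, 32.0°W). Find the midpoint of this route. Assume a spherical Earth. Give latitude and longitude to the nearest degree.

≈ (34°S, 45°W)

Write both endpoints as unit vectors p₁, p₂ with components (cos φ cos λ, cos φ sin λ, sin φ).
The central angle between the endpoints is δ = arccos(p₁·p₂) ≈ 0.387 rad (22.2°).
Interpolate at f = 1/2 with slerp weights a = sin((1−f)δ)/sin δ ≈ 0.509, b = sin(fδ)/sin δ ≈ 0.509.
p = a·p₁ + b·p₂ ≈ (0.586, -0.586, -0.559); φ = arcsin(p_z) ≈ -34.01°, λ = atan2(p_y, p_x) ≈ -45.00°.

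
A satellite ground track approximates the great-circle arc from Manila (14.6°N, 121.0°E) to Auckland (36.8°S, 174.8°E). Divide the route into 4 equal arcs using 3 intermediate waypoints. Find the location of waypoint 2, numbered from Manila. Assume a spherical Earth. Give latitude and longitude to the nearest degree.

≈ 12°S, 145°E

From cos δ = sin φ₁ sin φ₂ + cos φ₁ cos φ₂ cos Δλ, the central angle is δ ≈ 1.259 rad (72.1°).
Interpolate at f = 2/4 with slerp weights a = sin((1−f)δ)/sin δ ≈ 0.619, b = sin(fδ)/sin δ ≈ 0.619.
p = a·p₁ + b·p₂ ≈ (-0.802, 0.558, -0.215); φ = arcsin(p_z) ≈ -12.39°, λ = atan2(p_y, p_x) ≈ 145.16°.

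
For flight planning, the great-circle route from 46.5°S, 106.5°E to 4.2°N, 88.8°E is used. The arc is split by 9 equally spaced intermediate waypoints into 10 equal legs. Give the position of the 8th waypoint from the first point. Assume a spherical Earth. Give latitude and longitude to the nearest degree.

≈ 6°S, 92°E

Write both endpoints as unit vectors p₁, p₂ with components (cos φ cos λ, cos φ sin λ, sin φ).
The central angle between the endpoints is δ = arccos(p₁·p₂) ≈ 0.926 rad (53.1°).
Interpolate at f = 8/10 with slerp weights a = sin((1−f)δ)/sin δ ≈ 0.230, b = sin(fδ)/sin δ ≈ 0.844.
p = a·p₁ + b·p₂ ≈ (-0.027, 0.994, -0.105); φ = arcsin(p_z) ≈ -6.04°, λ = atan2(p_y, p_x) ≈ 91.58°.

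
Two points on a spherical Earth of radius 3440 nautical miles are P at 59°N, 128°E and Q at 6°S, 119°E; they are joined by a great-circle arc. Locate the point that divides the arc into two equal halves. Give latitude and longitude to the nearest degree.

From cos δ = sin φ₁ sin φ₂ + cos φ₁ cos φ₂ cos Δλ, the central angle is δ ≈ 1.141 rad (65.4°).
Interpolate at f = 1/2 with slerp weights a = sin((1−f)δ)/sin δ ≈ 0.594, b = sin(fδ)/sin δ ≈ 0.594.
p = a·p₁ + b·p₂ ≈ (-0.475, 0.758, 0.447); φ = arcsin(p_z) ≈ 26.56°, λ = atan2(p_y, p_x) ≈ 122.07°.

≈ 27°N, 122°E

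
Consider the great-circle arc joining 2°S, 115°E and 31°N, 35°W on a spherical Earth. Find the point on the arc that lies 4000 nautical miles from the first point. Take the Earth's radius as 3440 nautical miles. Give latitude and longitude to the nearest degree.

Convert each endpoint to a unit vector on the sphere (x = cos φ cos λ, y = cos φ sin λ, z = sin φ).
The central angle between the endpoints is δ = arccos(p₁·p₂) ≈ 2.434 rad (139.5°). The total great-circle distance is δ·R ≈ 2.434 × 3440 ≈ 8373 nmi, so the target fraction is f = 4000/8373 ≈ 0.478.
Interpolate at f ≈ 0.478 with slerp weights a = sin((1−f)δ)/sin δ ≈ 1.470, b = sin(fδ)/sin δ ≈ 1.412.
p = a·p₁ + b·p₂ ≈ (0.371, 0.637, 0.676); φ = arcsin(p_z) ≈ 42.53°, λ = atan2(p_y, p_x) ≈ 59.80°.

≈ 43°N, 60°E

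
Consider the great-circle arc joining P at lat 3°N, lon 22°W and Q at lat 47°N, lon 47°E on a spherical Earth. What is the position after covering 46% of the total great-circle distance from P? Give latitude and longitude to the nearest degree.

≈ lat 27°N, lon 3°E

Convert each endpoint to a unit vector on the sphere (x = cos φ cos λ, y = cos φ sin λ, z = sin φ).
The central angle between the endpoints is δ = arccos(p₁·p₂) ≈ 1.285 rad (73.6°).
Interpolate at f = 0.46 with slerp weights a = sin((1−f)δ)/sin δ ≈ 0.666, b = sin(fδ)/sin δ ≈ 0.581.
p = a·p₁ + b·p₂ ≈ (0.887, 0.040, 0.460); φ = arcsin(p_z) ≈ 27.36°, λ = atan2(p_y, p_x) ≈ 2.60°.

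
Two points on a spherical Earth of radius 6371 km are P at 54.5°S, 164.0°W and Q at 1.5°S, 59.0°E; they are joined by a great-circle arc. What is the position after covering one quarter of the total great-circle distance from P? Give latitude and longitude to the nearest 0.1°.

≈ 64.2°S, 141.4°E

From cos δ = sin φ₁ sin φ₂ + cos φ₁ cos φ₂ cos Δλ, the central angle is δ ≈ 1.986 rad (113.8°).
Interpolate at f = 1/4 with slerp weights a = sin((1−f)δ)/sin δ ≈ 1.089, b = sin(fδ)/sin δ ≈ 0.521.
p = a·p₁ + b·p₂ ≈ (-0.340, 0.272, -0.900); φ = arcsin(p_z) ≈ -64.20°, λ = atan2(p_y, p_x) ≈ 141.37°.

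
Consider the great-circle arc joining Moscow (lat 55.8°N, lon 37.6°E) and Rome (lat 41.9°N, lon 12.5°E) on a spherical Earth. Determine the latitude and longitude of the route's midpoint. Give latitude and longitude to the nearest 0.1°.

The haversine formula gives a central angle δ ≈ 0.373 rad (21.4°) between the endpoints.
Interpolate at f = 1/2 with slerp weights a = sin((1−f)δ)/sin δ ≈ 0.509, b = sin(fδ)/sin δ ≈ 0.509.
p = a·p₁ + b·p₂ ≈ (0.596, 0.256, 0.761); φ = arcsin(p_z) ≈ 49.52°, λ = atan2(p_y, p_x) ≈ 23.27°.

≈ lat 49.5°N, lon 23.3°E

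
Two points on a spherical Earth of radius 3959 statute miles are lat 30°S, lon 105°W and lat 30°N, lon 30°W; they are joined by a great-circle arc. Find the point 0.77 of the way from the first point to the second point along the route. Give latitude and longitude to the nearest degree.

≈ lat 17°N, lon 49°W

Write both endpoints as unit vectors p₁, p₂ with components (cos φ cos λ, cos φ sin λ, sin φ).
The central angle between the endpoints is δ = arccos(p₁·p₂) ≈ 1.627 rad (93.2°).
Interpolate at f = 0.77 with slerp weights a = sin((1−f)δ)/sin δ ≈ 0.366, b = sin(fδ)/sin δ ≈ 0.951.
p = a·p₁ + b·p₂ ≈ (0.631, -0.718, 0.293); φ = arcsin(p_z) ≈ 17.01°, λ = atan2(p_y, p_x) ≈ -48.68°.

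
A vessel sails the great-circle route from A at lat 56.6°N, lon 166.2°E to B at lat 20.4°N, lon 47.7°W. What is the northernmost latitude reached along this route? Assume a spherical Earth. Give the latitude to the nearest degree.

≈ 73°N

The great circle lies in the plane with unit normal n̂ = (p₁ × p₂)/|p₁ × p₂|.
Here n̂_z ≈ +0.291; the vertex latitude is φ_max = arccos|n̂_z| ≈ 73.1°.
Check via Clairaut: cos φ_max = |cos φ₁| · sin C = cos(56.6°)·sin(31.9°) ≈ 0.291, again giving ≈ 73.1°.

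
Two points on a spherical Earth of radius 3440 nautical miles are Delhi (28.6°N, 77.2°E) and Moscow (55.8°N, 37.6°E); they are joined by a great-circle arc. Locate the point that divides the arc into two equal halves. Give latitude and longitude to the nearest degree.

The haversine formula gives a central angle δ ≈ 0.682 rad (39.1°) between the endpoints.
Interpolate at f = 1/2 with slerp weights a = sin((1−f)δ)/sin δ ≈ 0.531, b = sin(fδ)/sin δ ≈ 0.531.
p = a·p₁ + b·p₂ ≈ (0.339, 0.636, 0.693); φ = arcsin(p_z) ≈ 43.85°, λ = atan2(p_y, p_x) ≈ 61.92°.

≈ (44°N, 62°E)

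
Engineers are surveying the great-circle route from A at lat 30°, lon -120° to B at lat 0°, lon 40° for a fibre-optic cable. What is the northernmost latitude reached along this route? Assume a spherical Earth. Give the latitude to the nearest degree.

The great circle lies in the plane with unit normal n̂ = (p₁ × p₂)/|p₁ × p₂|.
Here n̂_z ≈ +0.510; the vertex latitude is φ_max = arccos|n̂_z| ≈ 59.4°.
Check via Clairaut: cos φ_max = |cos φ₁| · sin C = cos(30.0°)·sin(36.1°) ≈ 0.510, again giving ≈ 59.4°.

≈ 59°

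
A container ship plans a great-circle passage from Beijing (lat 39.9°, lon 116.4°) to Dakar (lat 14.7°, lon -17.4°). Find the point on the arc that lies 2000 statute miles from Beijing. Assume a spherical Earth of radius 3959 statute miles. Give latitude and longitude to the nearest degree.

Write both endpoints as unit vectors p₁, p₂ with components (cos φ cos λ, cos φ sin λ, sin φ).
The central angle between the endpoints is δ = arccos(p₁·p₂) ≈ 1.929 rad (110.5°). The total great-circle distance is δ·R ≈ 1.929 × 3959 ≈ 7638 mi, so the target fraction is f = 2000/7638 ≈ 0.262.
Interpolate at f ≈ 0.262 with slerp weights a = sin((1−f)δ)/sin δ ≈ 1.056, b = sin(fδ)/sin δ ≈ 0.517.
p = a·p₁ + b·p₂ ≈ (0.117, 0.576, 0.809); φ = arcsin(p_z) ≈ 53.98°, λ = atan2(p_y, p_x) ≈ 78.56°.

≈ lat 54°, lon 79°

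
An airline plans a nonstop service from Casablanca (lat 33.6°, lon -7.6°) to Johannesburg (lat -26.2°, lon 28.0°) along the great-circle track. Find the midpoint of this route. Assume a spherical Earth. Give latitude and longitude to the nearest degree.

≈ lat 4°, lon 11°

From cos δ = sin φ₁ sin φ₂ + cos φ₁ cos φ₂ cos Δλ, the central angle is δ ≈ 1.199 rad (68.7°).
Interpolate at f = 1/2 with slerp weights a = sin((1−f)δ)/sin δ ≈ 0.606, b = sin(fδ)/sin δ ≈ 0.606.
p = a·p₁ + b·p₂ ≈ (0.980, 0.188, 0.068); φ = arcsin(p_z) ≈ 3.89°, λ = atan2(p_y, p_x) ≈ 10.88°.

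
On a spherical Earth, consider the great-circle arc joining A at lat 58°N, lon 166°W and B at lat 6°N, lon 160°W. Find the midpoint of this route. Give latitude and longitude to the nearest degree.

≈ lat 32°N, lon 162°W

Write both endpoints as unit vectors p₁, p₂ with components (cos φ cos λ, cos φ sin λ, sin φ).
The central angle between the endpoints is δ = arccos(p₁·p₂) ≈ 0.911 rad (52.2°).
Interpolate at f = 1/2 with slerp weights a = sin((1−f)δ)/sin δ ≈ 0.557, b = sin(fδ)/sin δ ≈ 0.557.
p = a·p₁ + b·p₂ ≈ (-0.807, -0.261, 0.530); φ = arcsin(p_z) ≈ 32.03°, λ = atan2(p_y, p_x) ≈ -162.08°.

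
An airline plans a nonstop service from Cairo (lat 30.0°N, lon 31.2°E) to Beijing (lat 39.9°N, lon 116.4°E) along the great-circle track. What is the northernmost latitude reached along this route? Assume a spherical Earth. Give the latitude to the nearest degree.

≈ 44°N

The great circle lies in the plane with unit normal n̂ = (p₁ × p₂)/|p₁ × p₂|.
Here n̂_z ≈ +0.715; the vertex latitude is φ_max = arccos|n̂_z| ≈ 44.4°.
Check via Clairaut: cos φ_max = |cos φ₁| · sin C = cos(30.0°)·sin(55.6°) ≈ 0.715, again giving ≈ 44.4°.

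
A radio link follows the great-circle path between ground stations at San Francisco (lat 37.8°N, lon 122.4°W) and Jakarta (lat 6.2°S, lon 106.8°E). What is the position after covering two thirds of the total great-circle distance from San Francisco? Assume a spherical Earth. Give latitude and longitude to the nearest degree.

Convert each endpoint to a unit vector on the sphere (x = cos φ cos λ, y = cos φ sin λ, z = sin φ).
The central angle between the endpoints is δ = arccos(p₁·p₂) ≈ 2.189 rad (125.4°).
Interpolate at f = 2/3 with slerp weights a = sin((1−f)δ)/sin δ ≈ 0.818, b = sin(fδ)/sin δ ≈ 1.219.
p = a·p₁ + b·p₂ ≈ (-0.697, 0.615, 0.370); φ = arcsin(p_z) ≈ 21.69°, λ = atan2(p_y, p_x) ≈ 138.57°.

≈ lat 22°N, lon 139°E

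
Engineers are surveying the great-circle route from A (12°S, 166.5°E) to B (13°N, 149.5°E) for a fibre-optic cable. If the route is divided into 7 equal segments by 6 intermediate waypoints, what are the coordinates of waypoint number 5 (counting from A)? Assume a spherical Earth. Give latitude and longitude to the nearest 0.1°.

≈ (5.9°N, 154.4°E)

From cos δ = sin φ₁ sin φ₂ + cos φ₁ cos φ₂ cos Δλ, the central angle is δ ≈ 0.526 rad (30.2°).
Interpolate at f = 5/7 with slerp weights a = sin((1−f)δ)/sin δ ≈ 0.298, b = sin(fδ)/sin δ ≈ 0.731.
p = a·p₁ + b·p₂ ≈ (-0.897, 0.430, 0.102); φ = arcsin(p_z) ≈ 5.88°, λ = atan2(p_y, p_x) ≈ 154.42°.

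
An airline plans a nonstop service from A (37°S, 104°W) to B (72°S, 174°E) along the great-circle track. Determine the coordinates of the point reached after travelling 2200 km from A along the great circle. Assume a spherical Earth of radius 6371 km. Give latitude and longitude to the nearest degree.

Convert each endpoint to a unit vector on the sphere (x = cos φ cos λ, y = cos φ sin λ, z = sin φ).
The central angle between the endpoints is δ = arccos(p₁·p₂) ≈ 0.919 rad (52.6°). The total great-circle distance is δ·R ≈ 0.919 × 6371 ≈ 5854 km, so the target fraction is f = 2200/5854 ≈ 0.376.
Interpolate at f ≈ 0.376 with slerp weights a = sin((1−f)δ)/sin δ ≈ 0.683, b = sin(fδ)/sin δ ≈ 0.426.
p = a·p₁ + b·p₂ ≈ (-0.263, -0.515, -0.816); φ = arcsin(p_z) ≈ -54.67°, λ = atan2(p_y, p_x) ≈ -117.02°.

≈ (55°S, 117°W)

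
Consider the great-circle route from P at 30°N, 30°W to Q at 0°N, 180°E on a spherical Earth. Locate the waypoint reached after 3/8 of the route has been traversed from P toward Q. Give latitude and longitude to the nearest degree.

Convert each endpoint to a unit vector on the sphere (x = cos φ cos λ, y = cos φ sin λ, z = sin φ).
The central angle between the endpoints is δ = arccos(p₁·p₂) ≈ 2.419 rad (138.6°).
Interpolate at f = 3/8 with slerp weights a = sin((1−f)δ)/sin δ ≈ 1.509, b = sin(fδ)/sin δ ≈ 1.191.
p = a·p₁ + b·p₂ ≈ (-0.059, -0.654, 0.755); φ = arcsin(p_z) ≈ 48.99°, λ = atan2(p_y, p_x) ≈ -95.16°.

≈ 49°N, 95°W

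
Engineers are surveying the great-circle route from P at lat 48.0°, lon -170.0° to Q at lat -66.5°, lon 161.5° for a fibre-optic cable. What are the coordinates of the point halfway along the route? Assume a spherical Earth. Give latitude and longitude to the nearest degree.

≈ lat -10°, lon 179°

Write both endpoints as unit vectors p₁, p₂ with components (cos φ cos λ, cos φ sin λ, sin φ).
The central angle between the endpoints is δ = arccos(p₁·p₂) ≈ 2.034 rad (116.6°).
Interpolate at f = 1/2 with slerp weights a = sin((1−f)δ)/sin δ ≈ 0.951, b = sin(fδ)/sin δ ≈ 0.951.
p = a·p₁ + b·p₂ ≈ (-0.986, 0.010, -0.165); φ = arcsin(p_z) ≈ -9.52°, λ = atan2(p_y, p_x) ≈ 179.43°.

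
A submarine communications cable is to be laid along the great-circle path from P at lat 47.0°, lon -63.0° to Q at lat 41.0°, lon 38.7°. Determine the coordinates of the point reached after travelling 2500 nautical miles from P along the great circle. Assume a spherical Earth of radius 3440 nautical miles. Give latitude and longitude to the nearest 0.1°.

≈ lat 55.1°, lon 4.8°

Convert each endpoint to a unit vector on the sphere (x = cos φ cos λ, y = cos φ sin λ, z = sin φ).
The central angle between the endpoints is δ = arccos(p₁·p₂) ≈ 1.186 rad (67.9°). The total great-circle distance is δ·R ≈ 1.186 × 3440 ≈ 4080 nmi, so the target fraction is f = 2500/4080 ≈ 0.613.
Interpolate at f ≈ 0.613 with slerp weights a = sin((1−f)δ)/sin δ ≈ 0.478, b = sin(fδ)/sin δ ≈ 0.717.
p = a·p₁ + b·p₂ ≈ (0.570, 0.048, 0.820); φ = arcsin(p_z) ≈ 55.09°, λ = atan2(p_y, p_x) ≈ 4.78°.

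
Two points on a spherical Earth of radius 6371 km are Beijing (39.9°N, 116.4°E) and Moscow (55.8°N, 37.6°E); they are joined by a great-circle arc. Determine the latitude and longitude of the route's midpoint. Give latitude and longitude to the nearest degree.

≈ 55°N, 84°E

Convert each endpoint to a unit vector on the sphere (x = cos φ cos λ, y = cos φ sin λ, z = sin φ).
The central angle between the endpoints is δ = arccos(p₁·p₂) ≈ 0.909 rad (52.1°).
Interpolate at f = 1/2 with slerp weights a = sin((1−f)δ)/sin δ ≈ 0.557, b = sin(fδ)/sin δ ≈ 0.557.
p = a·p₁ + b·p₂ ≈ (0.058, 0.573, 0.817); φ = arcsin(p_z) ≈ 54.81°, λ = atan2(p_y, p_x) ≈ 84.22°.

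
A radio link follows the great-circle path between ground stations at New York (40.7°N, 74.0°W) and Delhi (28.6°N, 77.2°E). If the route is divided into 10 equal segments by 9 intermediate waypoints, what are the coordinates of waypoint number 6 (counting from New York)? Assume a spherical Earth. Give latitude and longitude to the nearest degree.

≈ 64°N, 41°E

Convert each endpoint to a unit vector on the sphere (x = cos φ cos λ, y = cos φ sin λ, z = sin φ).
The central angle between the endpoints is δ = arccos(p₁·p₂) ≈ 1.845 rad (105.7°).
Interpolate at f = 6/10 with slerp weights a = sin((1−f)δ)/sin δ ≈ 0.699, b = sin(fδ)/sin δ ≈ 0.929.
p = a·p₁ + b·p₂ ≈ (0.327, 0.286, 0.901); φ = arcsin(p_z) ≈ 64.25°, λ = atan2(p_y, p_x) ≈ 41.20°.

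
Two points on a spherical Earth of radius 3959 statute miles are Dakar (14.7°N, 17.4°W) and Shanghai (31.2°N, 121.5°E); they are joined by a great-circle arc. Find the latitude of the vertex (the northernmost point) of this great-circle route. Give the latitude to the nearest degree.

≈ 51°N

The great circle lies in the plane with unit normal n̂ = (p₁ × p₂)/|p₁ × p₂|.
Here n̂_z ≈ +0.625; the vertex latitude is φ_max = arccos|n̂_z| ≈ 51.3°.
Check via Clairaut: cos φ_max = |cos φ₁| · sin C = cos(14.7°)·sin(40.2°) ≈ 0.625, again giving ≈ 51.3°.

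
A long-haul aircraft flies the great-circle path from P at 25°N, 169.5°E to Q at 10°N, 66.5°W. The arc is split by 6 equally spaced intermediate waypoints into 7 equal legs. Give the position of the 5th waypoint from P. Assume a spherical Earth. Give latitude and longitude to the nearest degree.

From cos δ = sin φ₁ sin φ₂ + cos φ₁ cos φ₂ cos Δλ, the central angle is δ ≈ 2.011 rad (115.2°).
Interpolate at f = 5/7 with slerp weights a = sin((1−f)δ)/sin δ ≈ 0.600, b = sin(fδ)/sin δ ≈ 1.095.
p = a·p₁ + b·p₂ ≈ (-0.105, -0.890, 0.444); φ = arcsin(p_z) ≈ 26.36°, λ = atan2(p_y, p_x) ≈ -96.73°.

≈ 26°N, 97°W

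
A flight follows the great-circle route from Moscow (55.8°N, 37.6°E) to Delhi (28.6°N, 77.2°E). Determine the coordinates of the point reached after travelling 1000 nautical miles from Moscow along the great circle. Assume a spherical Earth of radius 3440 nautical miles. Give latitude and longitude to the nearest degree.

≈ (46°N, 59°E)

From cos δ = sin φ₁ sin φ₂ + cos φ₁ cos φ₂ cos Δλ, the central angle is δ ≈ 0.682 rad (39.1°). The total great-circle distance is δ·R ≈ 0.682 × 3440 ≈ 2347 nmi, so the target fraction is f = 1000/2347 ≈ 0.426.
Interpolate at f ≈ 0.426 with slerp weights a = sin((1−f)δ)/sin δ ≈ 0.605, b = sin(fδ)/sin δ ≈ 0.455.
p = a·p₁ + b·p₂ ≈ (0.358, 0.597, 0.718); φ = arcsin(p_z) ≈ 45.90°, λ = atan2(p_y, p_x) ≈ 59.04°.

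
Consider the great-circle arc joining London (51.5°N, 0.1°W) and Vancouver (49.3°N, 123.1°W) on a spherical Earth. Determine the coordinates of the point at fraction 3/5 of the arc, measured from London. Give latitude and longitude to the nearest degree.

≈ 67°N, 82°W

Write both endpoints as unit vectors p₁, p₂ with components (cos φ cos λ, cos φ sin λ, sin φ).
The central angle between the endpoints is δ = arccos(p₁·p₂) ≈ 1.189 rad (68.1°).
Interpolate at f = 3/5 with slerp weights a = sin((1−f)δ)/sin δ ≈ 0.493, b = sin(fδ)/sin δ ≈ 0.705.
p = a·p₁ + b·p₂ ≈ (0.056, -0.386, 0.921); φ = arcsin(p_z) ≈ 67.05°, λ = atan2(p_y, p_x) ≈ -81.74°.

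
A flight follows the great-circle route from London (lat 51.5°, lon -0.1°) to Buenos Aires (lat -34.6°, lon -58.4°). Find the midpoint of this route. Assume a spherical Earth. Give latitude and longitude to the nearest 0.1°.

≈ lat 9.6°, lon -33.7°

Convert each endpoint to a unit vector on the sphere (x = cos φ cos λ, y = cos φ sin λ, z = sin φ).
The central angle between the endpoints is δ = arccos(p₁·p₂) ≈ 1.747 rad (100.1°).
Interpolate at f = 1/2 with slerp weights a = sin((1−f)δ)/sin δ ≈ 0.779, b = sin(fδ)/sin δ ≈ 0.779.
p = a·p₁ + b·p₂ ≈ (0.820, -0.547, 0.167); φ = arcsin(p_z) ≈ 9.63°, λ = atan2(p_y, p_x) ≈ -33.68°.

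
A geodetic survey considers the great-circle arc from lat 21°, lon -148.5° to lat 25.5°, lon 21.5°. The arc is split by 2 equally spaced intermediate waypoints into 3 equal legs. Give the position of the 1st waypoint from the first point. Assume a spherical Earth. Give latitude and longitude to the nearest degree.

≈ lat 63°, lon -129°

Convert each endpoint to a unit vector on the sphere (x = cos φ cos λ, y = cos φ sin λ, z = sin φ).
The central angle between the endpoints is δ = arccos(p₁·p₂) ≈ 2.313 rad (132.5°).
Interpolate at f = 1/3 with slerp weights a = sin((1−f)δ)/sin δ ≈ 1.356, b = sin(fδ)/sin δ ≈ 0.945.
p = a·p₁ + b·p₂ ≈ (-0.286, -0.349, 0.893); φ = arcsin(p_z) ≈ 63.21°, λ = atan2(p_y, p_x) ≈ -129.32°.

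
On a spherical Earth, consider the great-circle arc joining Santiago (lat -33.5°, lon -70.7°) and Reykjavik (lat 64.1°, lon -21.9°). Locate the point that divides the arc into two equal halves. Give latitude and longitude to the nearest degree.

≈ lat 17°, lon -54°

Write both endpoints as unit vectors p₁, p₂ with components (cos φ cos λ, cos φ sin λ, sin φ).
The central angle between the endpoints is δ = arccos(p₁·p₂) ≈ 1.830 rad (104.9°).
Interpolate at f = 1/2 with slerp weights a = sin((1−f)δ)/sin δ ≈ 0.820, b = sin(fδ)/sin δ ≈ 0.820.
p = a·p₁ + b·p₂ ≈ (0.558, -0.779, 0.285); φ = arcsin(p_z) ≈ 16.56°, λ = atan2(p_y, p_x) ≈ -54.37°.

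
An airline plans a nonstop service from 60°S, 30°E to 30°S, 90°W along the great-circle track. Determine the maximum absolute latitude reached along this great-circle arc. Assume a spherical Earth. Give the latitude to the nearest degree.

≈ 67°S

The great circle lies in the plane with unit normal n̂ = (p₁ × p₂)/|p₁ × p₂|.
Here n̂_z ≈ -0.384; the vertex latitude is φ_max = arccos|n̂_z| ≈ 67.4°.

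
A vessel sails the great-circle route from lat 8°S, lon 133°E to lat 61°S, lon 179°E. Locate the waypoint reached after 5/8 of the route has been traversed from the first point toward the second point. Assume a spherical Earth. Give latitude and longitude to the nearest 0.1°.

The haversine formula gives a central angle δ ≈ 1.098 rad (62.9°) between the endpoints.
Interpolate at f = 5/8 with slerp weights a = sin((1−f)δ)/sin δ ≈ 0.450, b = sin(fδ)/sin δ ≈ 0.712.
p = a·p₁ + b·p₂ ≈ (-0.649, 0.332, -0.685); φ = arcsin(p_z) ≈ -43.24°, λ = atan2(p_y, p_x) ≈ 152.92°.

≈ lat 43.2°S, lon 152.9°E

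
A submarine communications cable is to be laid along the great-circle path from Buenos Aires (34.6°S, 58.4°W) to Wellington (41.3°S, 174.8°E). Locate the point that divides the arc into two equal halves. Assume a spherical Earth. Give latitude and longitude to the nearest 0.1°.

From cos δ = sin φ₁ sin φ₂ + cos φ₁ cos φ₂ cos Δλ, the central angle is δ ≈ 1.566 rad (89.8°).
Interpolate at f = 1/2 with slerp weights a = sin((1−f)δ)/sin δ ≈ 0.706, b = sin(fδ)/sin δ ≈ 0.706.
p = a·p₁ + b·p₂ ≈ (-0.224, -0.447, -0.866); φ = arcsin(p_z) ≈ -60.04°, λ = atan2(p_y, p_x) ≈ -116.59°.

≈ 60.0°S, 116.6°W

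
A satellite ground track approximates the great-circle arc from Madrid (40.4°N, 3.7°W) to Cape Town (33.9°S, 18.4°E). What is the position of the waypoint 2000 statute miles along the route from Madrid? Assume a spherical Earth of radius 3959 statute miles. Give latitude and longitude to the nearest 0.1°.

≈ (12.6°N, 5.4°E)

The haversine formula gives a central angle δ ≈ 1.345 rad (77.0°) between the endpoints. The total great-circle distance is δ·R ≈ 1.345 × 3959 ≈ 5324 mi, so the target fraction is f = 2000/5324 ≈ 0.376.
Interpolate at f ≈ 0.376 with slerp weights a = sin((1−f)δ)/sin δ ≈ 0.764, b = sin(fδ)/sin δ ≈ 0.497.
p = a·p₁ + b·p₂ ≈ (0.972, 0.093, 0.218); φ = arcsin(p_z) ≈ 12.59°, λ = atan2(p_y, p_x) ≈ 5.44°.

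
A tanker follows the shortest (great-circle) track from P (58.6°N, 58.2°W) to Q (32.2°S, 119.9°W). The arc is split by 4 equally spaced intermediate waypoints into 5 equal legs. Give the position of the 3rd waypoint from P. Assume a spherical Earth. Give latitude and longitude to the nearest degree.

≈ (6°N, 101°W)

Write both endpoints as unit vectors p₁, p₂ with components (cos φ cos λ, cos φ sin λ, sin φ).
The central angle between the endpoints is δ = arccos(p₁·p₂) ≈ 1.819 rad (104.2°).
Interpolate at f = 3/5 with slerp weights a = sin((1−f)δ)/sin δ ≈ 0.686, b = sin(fδ)/sin δ ≈ 0.915.
p = a·p₁ + b·p₂ ≈ (-0.198, -0.975, 0.098); φ = arcsin(p_z) ≈ 5.62°, λ = atan2(p_y, p_x) ≈ -101.46°.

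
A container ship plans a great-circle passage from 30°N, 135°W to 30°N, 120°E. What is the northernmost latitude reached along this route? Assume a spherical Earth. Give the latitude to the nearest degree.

The great circle lies in the plane with unit normal n̂ = (p₁ × p₂)/|p₁ × p₂|.
Here n̂_z ≈ -0.726; the vertex latitude is φ_max = arccos|n̂_z| ≈ 43.5°.
Check via Clairaut: cos φ_max = |cos φ₁| · sin C = cos(30.0°)·sin(56.9°) ≈ 0.726, again giving ≈ 43.5°.

≈ 43°N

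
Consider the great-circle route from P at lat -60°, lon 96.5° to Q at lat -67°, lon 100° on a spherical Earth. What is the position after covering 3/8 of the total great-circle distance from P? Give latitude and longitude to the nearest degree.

≈ lat -63°, lon 98°

Write both endpoints as unit vectors p₁, p₂ with components (cos φ cos λ, cos φ sin λ, sin φ).
The central angle between the endpoints is δ = arccos(p₁·p₂) ≈ 0.125 rad (7.2°).
Interpolate at f = 3/8 with slerp weights a = sin((1−f)δ)/sin δ ≈ 0.626, b = sin(fδ)/sin δ ≈ 0.376.
p = a·p₁ + b·p₂ ≈ (-0.061, 0.456, -0.888); φ = arcsin(p_z) ≈ -62.63°, λ = atan2(p_y, p_x) ≈ 97.62°.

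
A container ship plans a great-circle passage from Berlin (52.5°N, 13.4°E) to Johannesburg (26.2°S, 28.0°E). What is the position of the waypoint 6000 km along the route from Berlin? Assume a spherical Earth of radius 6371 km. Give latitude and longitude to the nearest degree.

Write both endpoints as unit vectors p₁, p₂ with components (cos φ cos λ, cos φ sin λ, sin φ).
The central angle between the endpoints is δ = arccos(p₁·p₂) ≈ 1.392 rad (79.7°). The total great-circle distance is δ·R ≈ 1.392 × 6371 ≈ 8865 km, so the target fraction is f = 6000/8865 ≈ 0.677.
Interpolate at f ≈ 0.677 with slerp weights a = sin((1−f)δ)/sin δ ≈ 0.442, b = sin(fδ)/sin δ ≈ 0.822.
p = a·p₁ + b·p₂ ≈ (0.913, 0.408, -0.012); φ = arcsin(p_z) ≈ -0.70°, λ = atan2(p_y, p_x) ≈ 24.11°.

≈ 1°S, 24°E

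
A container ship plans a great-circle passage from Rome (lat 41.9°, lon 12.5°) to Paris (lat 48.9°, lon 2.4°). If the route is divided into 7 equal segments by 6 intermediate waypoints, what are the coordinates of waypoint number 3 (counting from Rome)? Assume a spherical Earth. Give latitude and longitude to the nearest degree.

Convert each endpoint to a unit vector on the sphere (x = cos φ cos λ, y = cos φ sin λ, z = sin φ).
The central angle between the endpoints is δ = arccos(p₁·p₂) ≈ 0.174 rad (9.9°).
Interpolate at f = 3/7 with slerp weights a = sin((1−f)δ)/sin δ ≈ 0.573, b = sin(fδ)/sin δ ≈ 0.430.
p = a·p₁ + b·p₂ ≈ (0.699, 0.104, 0.707); φ = arcsin(p_z) ≈ 45.01°, λ = atan2(p_y, p_x) ≈ 8.48°.

≈ lat 45°, lon 8°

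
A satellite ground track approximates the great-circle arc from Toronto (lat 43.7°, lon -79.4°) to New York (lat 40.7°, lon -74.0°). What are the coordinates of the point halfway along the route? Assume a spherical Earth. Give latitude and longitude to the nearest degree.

Convert each endpoint to a unit vector on the sphere (x = cos φ cos λ, y = cos φ sin λ, z = sin φ).
The central angle between the endpoints is δ = arccos(p₁·p₂) ≈ 0.087 rad (5.0°).
Interpolate at f = 1/2 with slerp weights a = sin((1−f)δ)/sin δ ≈ 0.500, b = sin(fδ)/sin δ ≈ 0.500.
p = a·p₁ + b·p₂ ≈ (0.171, -0.720, 0.672); φ = arcsin(p_z) ≈ 42.23°, λ = atan2(p_y, p_x) ≈ -76.64°.

≈ lat 42°, lon -77°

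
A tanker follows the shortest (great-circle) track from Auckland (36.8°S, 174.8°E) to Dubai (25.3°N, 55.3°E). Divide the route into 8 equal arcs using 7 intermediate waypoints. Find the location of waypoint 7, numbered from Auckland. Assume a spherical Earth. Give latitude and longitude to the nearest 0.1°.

≈ 17.1°N, 70.0°E

Convert each endpoint to a unit vector on the sphere (x = cos φ cos λ, y = cos φ sin λ, z = sin φ).
The central angle between the endpoints is δ = arccos(p₁·p₂) ≈ 2.230 rad (127.8°).
Interpolate at f = 7/8 with slerp weights a = sin((1−f)δ)/sin δ ≈ 0.348, b = sin(fδ)/sin δ ≈ 1.175.
p = a·p₁ + b·p₂ ≈ (0.327, 0.898, 0.293); φ = arcsin(p_z) ≈ 17.07°, λ = atan2(p_y, p_x) ≈ 70.00°.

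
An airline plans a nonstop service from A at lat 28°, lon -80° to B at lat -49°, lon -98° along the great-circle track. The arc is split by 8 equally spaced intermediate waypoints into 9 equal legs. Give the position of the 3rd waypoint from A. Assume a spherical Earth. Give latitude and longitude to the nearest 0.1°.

≈ lat 2.3°, lon -85.2°

The haversine formula gives a central angle δ ≈ 1.373 rad (78.7°) between the endpoints.
Interpolate at f = 3/9 with slerp weights a = sin((1−f)δ)/sin δ ≈ 0.809, b = sin(fδ)/sin δ ≈ 0.451.
p = a·p₁ + b·p₂ ≈ (0.083, -0.996, 0.039); φ = arcsin(p_z) ≈ 2.26°, λ = atan2(p_y, p_x) ≈ -85.25°.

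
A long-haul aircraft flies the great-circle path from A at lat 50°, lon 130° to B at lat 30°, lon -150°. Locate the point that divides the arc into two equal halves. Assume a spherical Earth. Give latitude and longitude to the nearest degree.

≈ lat 47°, lon 177°

The haversine formula gives a central angle δ ≈ 1.070 rad (61.3°) between the endpoints.
Interpolate at f = 1/2 with slerp weights a = sin((1−f)δ)/sin δ ≈ 0.581, b = sin(fδ)/sin δ ≈ 0.581.
p = a·p₁ + b·p₂ ≈ (-0.676, 0.035, 0.736); φ = arcsin(p_z) ≈ 47.39°, λ = atan2(p_y, p_x) ≈ 177.08°.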